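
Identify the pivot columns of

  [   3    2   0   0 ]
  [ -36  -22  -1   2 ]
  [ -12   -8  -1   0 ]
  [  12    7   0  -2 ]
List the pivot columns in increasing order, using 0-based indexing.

0, 1, 2, 3

Multiply R1 by 1/3.
  [   1  2/3   0   0 ]
  [ -36  -22  -1   2 ]
  [ -12   -8  -1   0 ]
  [  12    7   0  -2 ]
Add 36 times R1 to R2.
  [   1  2/3   0   0 ]
  [   0    2  -1   2 ]
  [ -12   -8  -1   0 ]
  [  12    7   0  -2 ]
Add 12 times R1 to R3.
  [  1  2/3   0   0 ]
  [  0    2  -1   2 ]
  [  0    0  -1   0 ]
  [ 12    7   0  -2 ]
Subtract 12 times R1 from R4.
  [ 1  2/3   0   0 ]
  [ 0    2  -1   2 ]
  [ 0    0  -1   0 ]
  [ 0   -1   0  -2 ]
Multiply R2 by 1/2.
  [ 1  2/3     0   0 ]
  [ 0    1  -1/2   1 ]
  [ 0    0    -1   0 ]
  [ 0   -1     0  -2 ]
Add R2 to R4.
  [ 1  2/3     0   0 ]
  [ 0    1  -1/2   1 ]
  [ 0    0    -1   0 ]
  [ 0    0  -1/2  -1 ]
Multiply R3 by -1.
  [ 1  2/3     0   0 ]
  [ 0    1  -1/2   1 ]
  [ 0    0     1   0 ]
  [ 0    0  -1/2  -1 ]
Add 1/2 times R3 to R4.
  [ 1  2/3     0   0 ]
  [ 0    1  -1/2   1 ]
  [ 0    0     1   0 ]
  [ 0    0     0  -1 ]
Multiply R4 by -1.
  [ 1  2/3     0  0 ]
  [ 0    1  -1/2  1 ]
  [ 0    0     1  0 ]
  [ 0    0     0  1 ]
Subtract R4 from R2.
  [ 1  2/3     0  0 ]
  [ 0    1  -1/2  0 ]
  [ 0    0     1  0 ]
  [ 0    0     0  1 ]
Add 1/2 times R3 to R2.
  [ 1  2/3  0  0 ]
  [ 0    1  0  0 ]
  [ 0    0  1  0 ]
  [ 0    0  0  1 ]
Subtract 2/3 times R2 from R1.
  [ 1  0  0  0 ]
  [ 0  1  0  0 ]
  [ 0  0  1  0 ]
  [ 0  0  0  1 ]
Pivot columns are the columns containing a leading 1.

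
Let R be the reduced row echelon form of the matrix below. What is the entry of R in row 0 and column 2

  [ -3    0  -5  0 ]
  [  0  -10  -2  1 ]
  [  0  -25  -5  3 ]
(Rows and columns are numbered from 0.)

5/3

R1 → -1/3·R1
  [ 1    0  5/3  0 ]
  [ 0  -10   -2  1 ]
  [ 0  -25   -5  3 ]
R2 → -1/10·R2
  [ 1    0  5/3      0 ]
  [ 0    1  1/5  -1/10 ]
  [ 0  -25   -5      3 ]
R3 → R3 + 25·R2
  [ 1  0  5/3      0 ]
  [ 0  1  1/5  -1/10 ]
  [ 0  0    0    1/2 ]
R3 → 2·R3
  [ 1  0  5/3      0 ]
  [ 0  1  1/5  -1/10 ]
  [ 0  0    0      1 ]
R2 → R2 + 1/10·R3
  [ 1  0  5/3  0 ]
  [ 0  1  1/5  0 ]
  [ 0  0    0  1 ]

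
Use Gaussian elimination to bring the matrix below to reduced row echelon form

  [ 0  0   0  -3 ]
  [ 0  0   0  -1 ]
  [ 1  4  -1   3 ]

Swap R1 and R3.
  [ 1  4  -1   3 ]
  [ 0  0   0  -1 ]
  [ 0  0   0  -3 ]
Multiply R2 by -1.
  [ 1  4  -1   3 ]
  [ 0  0   0   1 ]
  [ 0  0   0  -3 ]
Add 3 times R2 to R3.
  [ 1  4  -1  3 ]
  [ 0  0   0  1 ]
  [ 0  0   0  0 ]
Subtract 3 times R2 from R1.
  [ 1  4  -1  0 ]
  [ 0  0   0  1 ]
  [ 0  0   0  0 ]

[[1, 4, -1, 0], [0, 0, 0, 1], [0, 0, 0, 0]]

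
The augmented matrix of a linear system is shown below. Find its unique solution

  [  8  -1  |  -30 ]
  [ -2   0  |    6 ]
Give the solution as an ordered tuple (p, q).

(-3, 6)

r1 ← 1/8·r1
  [  1  -1/8  |  -15/4 ]
  [ -2     0  |      6 ]
r2 ← r2 + 2·r1
  [ 1  -1/8  |  -15/4 ]
  [ 0  -1/4  |   -3/2 ]
r2 ← -4·r2
  [ 1  -1/8  |  -15/4 ]
  [ 0     1  |      6 ]
r1 ← r1 + 1/8·r2
  [ 1  0  |  -3 ]
  [ 0  1  |   6 ]
Reading off the last column: p = -3, q = 6.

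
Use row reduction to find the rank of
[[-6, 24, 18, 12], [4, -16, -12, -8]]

rank = 1

r1 ← -1/6·r1
  [ 1   -4   -3  -2 ]
  [ 4  -16  -12  -8 ]
r2 ← r2 − 4·r1
  [ 1  -4  -3  -2 ]
  [ 0   0   0   0 ]
The reduced form has 1 nonzero row.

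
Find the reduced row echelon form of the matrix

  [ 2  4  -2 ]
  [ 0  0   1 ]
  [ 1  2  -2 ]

ρ1 -> 1/2·ρ1
  [ 1  2  -1 ]
  [ 0  0   1 ]
  [ 1  2  -2 ]
ρ3 -> ρ3 − ρ1
  [ 1  2  -1 ]
  [ 0  0   1 ]
  [ 0  0  -1 ]
ρ3 -> ρ3 + ρ2
  [ 1  2  -1 ]
  [ 0  0   1 ]
  [ 0  0   0 ]
ρ1 -> ρ1 + ρ2
  [ 1  2  0 ]
  [ 0  0  1 ]
  [ 0  0  0 ]

[[1, 2, 0], [0, 0, 1], [0, 0, 0]]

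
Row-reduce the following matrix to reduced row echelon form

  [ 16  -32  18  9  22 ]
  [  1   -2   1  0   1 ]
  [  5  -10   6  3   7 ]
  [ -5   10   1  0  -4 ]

r1 -> 1/16·r1
  [  1   -2  9/8  9/16  11/8 ]
  [  1   -2    1     0     1 ]
  [  5  -10    6     3     7 ]
  [ -5   10    1     0    -4 ]
r2 -> r2 − r1
  [  1   -2   9/8   9/16  11/8 ]
  [  0    0  -1/8  -9/16  -3/8 ]
  [  5  -10     6      3     7 ]
  [ -5   10     1      0    -4 ]
r3 -> r3 − 5·r1
  [  1  -2   9/8   9/16  11/8 ]
  [  0   0  -1/8  -9/16  -3/8 ]
  [  0   0   3/8   3/16   1/8 ]
  [ -5  10     1      0    -4 ]
r4 -> r4 + 5·r1
  [ 1  -2   9/8   9/16  11/8 ]
  [ 0   0  -1/8  -9/16  -3/8 ]
  [ 0   0   3/8   3/16   1/8 ]
  [ 0   0  53/8  45/16  23/8 ]
r2 -> -8·r2
  [ 1  -2   9/8   9/16  11/8 ]
  [ 0   0     1    9/2     3 ]
  [ 0   0   3/8   3/16   1/8 ]
  [ 0   0  53/8  45/16  23/8 ]
r3 -> r3 − 3/8·r2
  [ 1  -2   9/8   9/16  11/8 ]
  [ 0   0     1    9/2     3 ]
  [ 0   0     0   -3/2    -1 ]
  [ 0   0  53/8  45/16  23/8 ]
r4 -> r4 − 53/8·r2
  [ 1  -2  9/8  9/16  11/8 ]
  [ 0   0    1   9/2     3 ]
  [ 0   0    0  -3/2    -1 ]
  [ 0   0    0   -27   -17 ]
r3 -> -2/3·r3
  [ 1  -2  9/8  9/16  11/8 ]
  [ 0   0    1   9/2     3 ]
  [ 0   0    0     1   2/3 ]
  [ 0   0    0   -27   -17 ]
r4 -> r4 + 27·r3
  [ 1  -2  9/8  9/16  11/8 ]
  [ 0   0    1   9/2     3 ]
  [ 0   0    0     1   2/3 ]
  [ 0   0    0     0     1 ]
r3 -> r3 − 2/3·r4
  [ 1  -2  9/8  9/16  11/8 ]
  [ 0   0    1   9/2     3 ]
  [ 0   0    0     1     0 ]
  [ 0   0    0     0     1 ]
r2 -> r2 − 3·r4
  [ 1  -2  9/8  9/16  11/8 ]
  [ 0   0    1   9/2     0 ]
  [ 0   0    0     1     0 ]
  [ 0   0    0     0     1 ]
r1 -> r1 − 11/8·r4
  [ 1  -2  9/8  9/16  0 ]
  [ 0   0    1   9/2  0 ]
  [ 0   0    0     1  0 ]
  [ 0   0    0     0  1 ]
r2 -> r2 − 9/2·r3
  [ 1  -2  9/8  9/16  0 ]
  [ 0   0    1     0  0 ]
  [ 0   0    0     1  0 ]
  [ 0   0    0     0  1 ]
r1 -> r1 − 9/16·r3
  [ 1  -2  9/8  0  0 ]
  [ 0   0    1  0  0 ]
  [ 0   0    0  1  0 ]
  [ 0   0    0  0  1 ]
r1 -> r1 − 9/8·r2
  [ 1  -2  0  0  0 ]
  [ 0   0  1  0  0 ]
  [ 0   0  0  1  0 ]
  [ 0   0  0  0  1 ]

[[1, -2, 0, 0, 0], [0, 0, 1, 0, 0], [0, 0, 0, 1, 0], [0, 0, 0, 0, 1]]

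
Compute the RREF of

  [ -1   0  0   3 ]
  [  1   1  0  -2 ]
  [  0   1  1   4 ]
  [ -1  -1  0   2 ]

[[1, 0, 0, -3], [0, 1, 0, 1], [0, 0, 1, 3], [0, 0, 0, 0]]

r1 -> -1·r1
  [  1   0  0  -3 ]
  [  1   1  0  -2 ]
  [  0   1  1   4 ]
  [ -1  -1  0   2 ]
r2 -> r2 − r1
  [  1   0  0  -3 ]
  [  0   1  0   1 ]
  [  0   1  1   4 ]
  [ -1  -1  0   2 ]
r4 -> r4 + r1
  [ 1   0  0  -3 ]
  [ 0   1  0   1 ]
  [ 0   1  1   4 ]
  [ 0  -1  0  -1 ]
r3 -> r3 − r2
  [ 1   0  0  -3 ]
  [ 0   1  0   1 ]
  [ 0   0  1   3 ]
  [ 0  -1  0  -1 ]
r4 -> r4 + r2
  [ 1  0  0  -3 ]
  [ 0  1  0   1 ]
  [ 0  0  1   3 ]
  [ 0  0  0   0 ]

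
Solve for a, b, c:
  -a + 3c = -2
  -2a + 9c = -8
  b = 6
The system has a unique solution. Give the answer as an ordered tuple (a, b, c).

Form the augmented matrix and row-reduce:
  [ -1  0  3  |  -2 ]
  [ -2  0  9  |  -8 ]
  [  0  1  0  |   6 ]
ρ1 → -1·ρ1
  [  1  0  -3  |   2 ]
  [ -2  0   9  |  -8 ]
  [  0  1   0  |   6 ]
ρ2 → ρ2 + 2·ρ1
  [ 1  0  -3  |   2 ]
  [ 0  0   3  |  -4 ]
  [ 0  1   0  |   6 ]
ρ2 <-> ρ3
  [ 1  0  -3  |   2 ]
  [ 0  1   0  |   6 ]
  [ 0  0   3  |  -4 ]
ρ3 → 1/3·ρ3
  [ 1  0  -3  |     2 ]
  [ 0  1   0  |     6 ]
  [ 0  0   1  |  -4/3 ]
ρ1 → ρ1 + 3·ρ3
  [ 1  0  0  |    -2 ]
  [ 0  1  0  |     6 ]
  [ 0  0  1  |  -4/3 ]
Reading off the last column: a = -2, b = 6, c = -4/3.

(-2, 6, -4/3)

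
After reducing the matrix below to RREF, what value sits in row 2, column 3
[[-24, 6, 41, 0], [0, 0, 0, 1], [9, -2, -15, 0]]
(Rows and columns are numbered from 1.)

3/2

ρ1 ← -1/24·ρ1
ρ3 ← ρ3 − 9·ρ1
ρ2 ↔ ρ3
ρ2 ← 4·ρ2
ρ1 ← ρ1 + 1/4·ρ2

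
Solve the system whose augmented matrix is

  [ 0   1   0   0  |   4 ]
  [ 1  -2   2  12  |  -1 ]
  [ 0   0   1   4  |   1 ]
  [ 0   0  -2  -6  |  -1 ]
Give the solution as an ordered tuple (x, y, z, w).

(3, 4, -1, 1/2)

ρ1 <=> ρ2
  [ 1  -2   2  12  |  -1 ]
  [ 0   1   0   0  |   4 ]
  [ 0   0   1   4  |   1 ]
  [ 0   0  -2  -6  |  -1 ]
ρ4 := ρ4 + 2·ρ3
  [ 1  -2  2  12  |  -1 ]
  [ 0   1  0   0  |   4 ]
  [ 0   0  1   4  |   1 ]
  [ 0   0  0   2  |   1 ]
ρ4 := 1/2·ρ4
  [ 1  -2  2  12  |   -1 ]
  [ 0   1  0   0  |    4 ]
  [ 0   0  1   4  |    1 ]
  [ 0   0  0   1  |  1/2 ]
ρ3 := ρ3 − 4·ρ4
  [ 1  -2  2  12  |   -1 ]
  [ 0   1  0   0  |    4 ]
  [ 0   0  1   0  |   -1 ]
  [ 0   0  0   1  |  1/2 ]
ρ1 := ρ1 − 12·ρ4
  [ 1  -2  2  0  |   -7 ]
  [ 0   1  0  0  |    4 ]
  [ 0   0  1  0  |   -1 ]
  [ 0   0  0  1  |  1/2 ]
ρ1 := ρ1 − 2·ρ3
  [ 1  -2  0  0  |   -5 ]
  [ 0   1  0  0  |    4 ]
  [ 0   0  1  0  |   -1 ]
  [ 0   0  0  1  |  1/2 ]
ρ1 := ρ1 + 2·ρ2
  [ 1  0  0  0  |    3 ]
  [ 0  1  0  0  |    4 ]
  [ 0  0  1  0  |   -1 ]
  [ 0  0  0  1  |  1/2 ]
Reading off the last column: x = 3, y = 4, z = -1, w = 1/2.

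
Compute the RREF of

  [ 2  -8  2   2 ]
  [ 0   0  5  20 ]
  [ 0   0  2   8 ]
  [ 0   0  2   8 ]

[[1, -4, 0, -3], [0, 0, 1, 4], [0, 0, 0, 0], [0, 0, 0, 0]]

Multiply R1 by 1/2.
  [ 1  -4  1   1 ]
  [ 0   0  5  20 ]
  [ 0   0  2   8 ]
  [ 0   0  2   8 ]
Multiply R2 by 1/5.
  [ 1  -4  1  1 ]
  [ 0   0  1  4 ]
  [ 0   0  2  8 ]
  [ 0   0  2  8 ]
Subtract 2 times R2 from R3.
  [ 1  -4  1  1 ]
  [ 0   0  1  4 ]
  [ 0   0  0  0 ]
  [ 0   0  2  8 ]
Subtract 2 times R2 from R4.
  [ 1  -4  1  1 ]
  [ 0   0  1  4 ]
  [ 0   0  0  0 ]
  [ 0   0  0  0 ]
Subtract R2 from R1.
  [ 1  -4  0  -3 ]
  [ 0   0  1   4 ]
  [ 0   0  0   0 ]
  [ 0   0  0   0 ]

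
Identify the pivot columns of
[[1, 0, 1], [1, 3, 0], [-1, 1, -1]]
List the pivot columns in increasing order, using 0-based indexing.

0, 1, 2

r2 ← r2 − r1
  [  1  0   1 ]
  [  0  3  -1 ]
  [ -1  1  -1 ]
r3 ← r3 + r1
  [ 1  0   1 ]
  [ 0  3  -1 ]
  [ 0  1   0 ]
r2 ← 1/3·r2
  [ 1  0     1 ]
  [ 0  1  -1/3 ]
  [ 0  1     0 ]
r3 ← r3 − r2
  [ 1  0     1 ]
  [ 0  1  -1/3 ]
  [ 0  0   1/3 ]
r3 ← 3·r3
  [ 1  0     1 ]
  [ 0  1  -1/3 ]
  [ 0  0     1 ]
r2 ← r2 + 1/3·r3
  [ 1  0  1 ]
  [ 0  1  0 ]
  [ 0  0  1 ]
r1 ← r1 − r3
  [ 1  0  0 ]
  [ 0  1  0 ]
  [ 0  0  1 ]
Pivot columns are the columns containing a leading 1.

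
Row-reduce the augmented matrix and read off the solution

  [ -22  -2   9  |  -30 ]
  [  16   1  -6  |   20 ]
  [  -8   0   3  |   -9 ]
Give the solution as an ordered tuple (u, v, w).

r1 -> -1/22·r1
  [  1  1/11  -9/22  |  15/11 ]
  [ 16     1     -6  |     20 ]
  [ -8     0      3  |     -9 ]
r2 -> r2 − 16·r1
  [  1   1/11  -9/22  |   15/11 ]
  [  0  -5/11   6/11  |  -20/11 ]
  [ -8      0      3  |      -9 ]
r3 -> r3 + 8·r1
  [ 1   1/11  -9/22  |   15/11 ]
  [ 0  -5/11   6/11  |  -20/11 ]
  [ 0   8/11  -3/11  |   21/11 ]
r2 -> -11/5·r2
  [ 1  1/11  -9/22  |  15/11 ]
  [ 0     1   -6/5  |      4 ]
  [ 0  8/11  -3/11  |  21/11 ]
r3 -> r3 − 8/11·r2
  [ 1  1/11  -9/22  |  15/11 ]
  [ 0     1   -6/5  |      4 ]
  [ 0     0    3/5  |     -1 ]
r3 -> 5/3·r3
  [ 1  1/11  -9/22  |  15/11 ]
  [ 0     1   -6/5  |      4 ]
  [ 0     0      1  |   -5/3 ]
r2 -> r2 + 6/5·r3
  [ 1  1/11  -9/22  |  15/11 ]
  [ 0     1      0  |      2 ]
  [ 0     0      1  |   -5/3 ]
r1 -> r1 + 9/22·r3
  [ 1  1/11  0  |  15/22 ]
  [ 0     1  0  |      2 ]
  [ 0     0  1  |   -5/3 ]
r1 -> r1 − 1/11·r2
  [ 1  0  0  |   1/2 ]
  [ 0  1  0  |     2 ]
  [ 0  0  1  |  -5/3 ]
Reading off the last column: u = 1/2, v = 2, w = -5/3.

(1/2, 2, -5/3)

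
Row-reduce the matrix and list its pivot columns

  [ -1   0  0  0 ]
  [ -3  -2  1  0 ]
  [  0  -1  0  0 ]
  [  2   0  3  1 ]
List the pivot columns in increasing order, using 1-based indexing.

ρ1 -> -1·ρ1
ρ2 -> ρ2 + 3·ρ1
ρ4 -> ρ4 − 2·ρ1
ρ2 -> -1/2·ρ2
ρ3 -> ρ3 + ρ2
ρ3 -> -2·ρ3
ρ4 -> ρ4 − 3·ρ3
ρ2 -> ρ2 + 1/2·ρ3
Pivot columns are the columns containing a leading 1.

1, 2, 3, 4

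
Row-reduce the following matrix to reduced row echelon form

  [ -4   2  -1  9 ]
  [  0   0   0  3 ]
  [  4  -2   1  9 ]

[[1, -1/2, 1/4, 0], [0, 0, 0, 1], [0, 0, 0, 0]]

r1 := -1/4·r1
r3 := r3 − 4·r1
r2 := 1/3·r2
r3 := r3 − 18·r2
r1 := r1 + 9/4·r2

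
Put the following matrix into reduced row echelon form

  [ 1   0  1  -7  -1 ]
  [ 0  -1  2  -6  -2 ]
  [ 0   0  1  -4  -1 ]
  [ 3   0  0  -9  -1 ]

[[1, 0, 0, -3, 0], [0, 1, 0, -2, 0], [0, 0, 1, -4, 0], [0, 0, 0, 0, 1]]

Subtract 3 times ρ1 from ρ4.
  [ 1   0   1  -7  -1 ]
  [ 0  -1   2  -6  -2 ]
  [ 0   0   1  -4  -1 ]
  [ 0   0  -3  12   2 ]
Multiply ρ2 by -1.
  [ 1  0   1  -7  -1 ]
  [ 0  1  -2   6   2 ]
  [ 0  0   1  -4  -1 ]
  [ 0  0  -3  12   2 ]
Add 3 times ρ3 to ρ4.
  [ 1  0   1  -7  -1 ]
  [ 0  1  -2   6   2 ]
  [ 0  0   1  -4  -1 ]
  [ 0  0   0   0  -1 ]
Multiply ρ4 by -1.
  [ 1  0   1  -7  -1 ]
  [ 0  1  -2   6   2 ]
  [ 0  0   1  -4  -1 ]
  [ 0  0   0   0   1 ]
Add ρ4 to ρ3.
  [ 1  0   1  -7  -1 ]
  [ 0  1  -2   6   2 ]
  [ 0  0   1  -4   0 ]
  [ 0  0   0   0   1 ]
Subtract 2 times ρ4 from ρ2.
  [ 1  0   1  -7  -1 ]
  [ 0  1  -2   6   0 ]
  [ 0  0   1  -4   0 ]
  [ 0  0   0   0   1 ]
Add ρ4 to ρ1.
  [ 1  0   1  -7  0 ]
  [ 0  1  -2   6  0 ]
  [ 0  0   1  -4  0 ]
  [ 0  0   0   0  1 ]
Add 2 times ρ3 to ρ2.
  [ 1  0  1  -7  0 ]
  [ 0  1  0  -2  0 ]
  [ 0  0  1  -4  0 ]
  [ 0  0  0   0  1 ]
Subtract ρ3 from ρ1.
  [ 1  0  0  -3  0 ]
  [ 0  1  0  -2  0 ]
  [ 0  0  1  -4  0 ]
  [ 0  0  0   0  1 ]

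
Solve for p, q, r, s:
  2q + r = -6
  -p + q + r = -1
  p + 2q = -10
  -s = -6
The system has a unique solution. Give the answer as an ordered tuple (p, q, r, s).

Form the augmented matrix and row-reduce:
  [  0  2  1   0  |   -6 ]
  [ -1  1  1   0  |   -1 ]
  [  1  2  0   0  |  -10 ]
  [  0  0  0  -1  |   -6 ]
R1 ↔ R2
  [ -1  1  1   0  |   -1 ]
  [  0  2  1   0  |   -6 ]
  [  1  2  0   0  |  -10 ]
  [  0  0  0  -1  |   -6 ]
R1 -> -1·R1
  [ 1  -1  -1   0  |    1 ]
  [ 0   2   1   0  |   -6 ]
  [ 1   2   0   0  |  -10 ]
  [ 0   0   0  -1  |   -6 ]
R3 -> R3 − R1
  [ 1  -1  -1   0  |    1 ]
  [ 0   2   1   0  |   -6 ]
  [ 0   3   1   0  |  -11 ]
  [ 0   0   0  -1  |   -6 ]
R2 -> 1/2·R2
  [ 1  -1   -1   0  |    1 ]
  [ 0   1  1/2   0  |   -3 ]
  [ 0   3    1   0  |  -11 ]
  [ 0   0    0  -1  |   -6 ]
R3 -> R3 − 3·R2
  [ 1  -1    -1   0  |   1 ]
  [ 0   1   1/2   0  |  -3 ]
  [ 0   0  -1/2   0  |  -2 ]
  [ 0   0     0  -1  |  -6 ]
R3 -> -2·R3
  [ 1  -1   -1   0  |   1 ]
  [ 0   1  1/2   0  |  -3 ]
  [ 0   0    1   0  |   4 ]
  [ 0   0    0  -1  |  -6 ]
R4 -> -1·R4
  [ 1  -1   -1  0  |   1 ]
  [ 0   1  1/2  0  |  -3 ]
  [ 0   0    1  0  |   4 ]
  [ 0   0    0  1  |   6 ]
R2 -> R2 − 1/2·R3
  [ 1  -1  -1  0  |   1 ]
  [ 0   1   0  0  |  -5 ]
  [ 0   0   1  0  |   4 ]
  [ 0   0   0  1  |   6 ]
R1 -> R1 + R3
  [ 1  -1  0  0  |   5 ]
  [ 0   1  0  0  |  -5 ]
  [ 0   0  1  0  |   4 ]
  [ 0   0  0  1  |   6 ]
R1 -> R1 + R2
  [ 1  0  0  0  |   0 ]
  [ 0  1  0  0  |  -5 ]
  [ 0  0  1  0  |   4 ]
  [ 0  0  0  1  |   6 ]
Reading off the last column: p = 0, q = -5, r = 4, s = 6.

(0, -5, 4, 6)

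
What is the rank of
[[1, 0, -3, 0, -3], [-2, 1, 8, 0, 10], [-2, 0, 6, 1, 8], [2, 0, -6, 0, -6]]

ρ2 ← ρ2 + 2·ρ1
  [  1  0  -3  0  -3 ]
  [  0  1   2  0   4 ]
  [ -2  0   6  1   8 ]
  [  2  0  -6  0  -6 ]
ρ3 ← ρ3 + 2·ρ1
  [ 1  0  -3  0  -3 ]
  [ 0  1   2  0   4 ]
  [ 0  0   0  1   2 ]
  [ 2  0  -6  0  -6 ]
ρ4 ← ρ4 − 2·ρ1
  [ 1  0  -3  0  -3 ]
  [ 0  1   2  0   4 ]
  [ 0  0   0  1   2 ]
  [ 0  0   0  0   0 ]
The reduced form has 3 nonzero rows.

rank = 3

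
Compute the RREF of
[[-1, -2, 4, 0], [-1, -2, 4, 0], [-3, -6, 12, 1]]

R1 := -1·R1
  [  1   2  -4  0 ]
  [ -1  -2   4  0 ]
  [ -3  -6  12  1 ]
R2 := R2 + R1
  [  1   2  -4  0 ]
  [  0   0   0  0 ]
  [ -3  -6  12  1 ]
R3 := R3 + 3·R1
  [ 1  2  -4  0 ]
  [ 0  0   0  0 ]
  [ 0  0   0  1 ]
R2 <-> R3
  [ 1  2  -4  0 ]
  [ 0  0   0  1 ]
  [ 0  0   0  0 ]

[[1, 2, -4, 0], [0, 0, 0, 1], [0, 0, 0, 0]]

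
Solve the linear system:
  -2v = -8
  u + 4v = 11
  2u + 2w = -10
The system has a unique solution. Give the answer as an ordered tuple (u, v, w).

(-5, 4, 0)

Form the augmented matrix and row-reduce:
  [ 0  -2  0  |   -8 ]
  [ 1   4  0  |   11 ]
  [ 2   0  2  |  -10 ]
r1 <=> r2
  [ 1   4  0  |   11 ]
  [ 0  -2  0  |   -8 ]
  [ 2   0  2  |  -10 ]
r3 → r3 − 2·r1
  [ 1   4  0  |   11 ]
  [ 0  -2  0  |   -8 ]
  [ 0  -8  2  |  -32 ]
r2 → -1/2·r2
  [ 1   4  0  |   11 ]
  [ 0   1  0  |    4 ]
  [ 0  -8  2  |  -32 ]
r3 → r3 + 8·r2
  [ 1  4  0  |  11 ]
  [ 0  1  0  |   4 ]
  [ 0  0  2  |   0 ]
r3 → 1/2·r3
  [ 1  4  0  |  11 ]
  [ 0  1  0  |   4 ]
  [ 0  0  1  |   0 ]
r1 → r1 − 4·r2
  [ 1  0  0  |  -5 ]
  [ 0  1  0  |   4 ]
  [ 0  0  1  |   0 ]
Reading off the last column: u = -5, v = 4, w = 0.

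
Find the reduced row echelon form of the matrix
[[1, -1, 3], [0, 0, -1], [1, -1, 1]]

ρ3 ← ρ3 − ρ1
  [ 1  -1   3 ]
  [ 0   0  -1 ]
  [ 0   0  -2 ]
ρ2 ← -1·ρ2
  [ 1  -1   3 ]
  [ 0   0   1 ]
  [ 0   0  -2 ]
ρ3 ← ρ3 + 2·ρ2
  [ 1  -1  3 ]
  [ 0   0  1 ]
  [ 0   0  0 ]
ρ1 ← ρ1 − 3·ρ2
  [ 1  -1  0 ]
  [ 0   0  1 ]
  [ 0   0  0 ]

[[1, -1, 0], [0, 0, 1], [0, 0, 0]]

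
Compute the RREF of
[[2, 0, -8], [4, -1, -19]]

Multiply R1 by 1/2.
  [ 1   0   -4 ]
  [ 4  -1  -19 ]
Subtract 4 times R1 from R2.
  [ 1   0  -4 ]
  [ 0  -1  -3 ]
Multiply R2 by -1.
  [ 1  0  -4 ]
  [ 0  1   3 ]

[[1, 0, -4], [0, 1, 3]]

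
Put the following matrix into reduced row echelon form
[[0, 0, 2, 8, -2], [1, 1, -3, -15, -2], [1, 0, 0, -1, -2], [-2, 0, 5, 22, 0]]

r1 <-> r2
  [  1  1  -3  -15  -2 ]
  [  0  0   2    8  -2 ]
  [  1  0   0   -1  -2 ]
  [ -2  0   5   22   0 ]
r3 := r3 − r1
  [  1   1  -3  -15  -2 ]
  [  0   0   2    8  -2 ]
  [  0  -1   3   14   0 ]
  [ -2   0   5   22   0 ]
r4 := r4 + 2·r1
  [ 1   1  -3  -15  -2 ]
  [ 0   0   2    8  -2 ]
  [ 0  -1   3   14   0 ]
  [ 0   2  -1   -8  -4 ]
r2 <-> r3
  [ 1   1  -3  -15  -2 ]
  [ 0  -1   3   14   0 ]
  [ 0   0   2    8  -2 ]
  [ 0   2  -1   -8  -4 ]
r2 := -1·r2
  [ 1  1  -3  -15  -2 ]
  [ 0  1  -3  -14   0 ]
  [ 0  0   2    8  -2 ]
  [ 0  2  -1   -8  -4 ]
r4 := r4 − 2·r2
  [ 1  1  -3  -15  -2 ]
  [ 0  1  -3  -14   0 ]
  [ 0  0   2    8  -2 ]
  [ 0  0   5   20  -4 ]
r3 := 1/2·r3
  [ 1  1  -3  -15  -2 ]
  [ 0  1  -3  -14   0 ]
  [ 0  0   1    4  -1 ]
  [ 0  0   5   20  -4 ]
r4 := r4 − 5·r3
  [ 1  1  -3  -15  -2 ]
  [ 0  1  -3  -14   0 ]
  [ 0  0   1    4  -1 ]
  [ 0  0   0    0   1 ]
r3 := r3 + r4
  [ 1  1  -3  -15  -2 ]
  [ 0  1  -3  -14   0 ]
  [ 0  0   1    4   0 ]
  [ 0  0   0    0   1 ]
r1 := r1 + 2·r4
  [ 1  1  -3  -15  0 ]
  [ 0  1  -3  -14  0 ]
  [ 0  0   1    4  0 ]
  [ 0  0   0    0  1 ]
r2 := r2 + 3·r3
  [ 1  1  -3  -15  0 ]
  [ 0  1   0   -2  0 ]
  [ 0  0   1    4  0 ]
  [ 0  0   0    0  1 ]
r1 := r1 + 3·r3
  [ 1  1  0  -3  0 ]
  [ 0  1  0  -2  0 ]
  [ 0  0  1   4  0 ]
  [ 0  0  0   0  1 ]
r1 := r1 − r2
  [ 1  0  0  -1  0 ]
  [ 0  1  0  -2  0 ]
  [ 0  0  1   4  0 ]
  [ 0  0  0   0  1 ]

[[1, 0, 0, -1, 0], [0, 1, 0, -2, 0], [0, 0, 1, 4, 0], [0, 0, 0, 0, 1]]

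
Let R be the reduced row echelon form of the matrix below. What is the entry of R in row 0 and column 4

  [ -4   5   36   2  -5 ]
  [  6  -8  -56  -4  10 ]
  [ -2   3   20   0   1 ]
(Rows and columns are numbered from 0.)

1

R1 := -1/4·R1
  [  1  -5/4   -9  -1/2  5/4 ]
  [  6    -8  -56    -4   10 ]
  [ -2     3   20     0    1 ]
R2 := R2 − 6·R1
  [  1  -5/4  -9  -1/2  5/4 ]
  [  0  -1/2  -2    -1  5/2 ]
  [ -2     3  20     0    1 ]
R3 := R3 + 2·R1
  [ 1  -5/4  -9  -1/2  5/4 ]
  [ 0  -1/2  -2    -1  5/2 ]
  [ 0   1/2   2    -1  7/2 ]
R2 := -2·R2
  [ 1  -5/4  -9  -1/2  5/4 ]
  [ 0     1   4     2   -5 ]
  [ 0   1/2   2    -1  7/2 ]
R3 := R3 − 1/2·R2
  [ 1  -5/4  -9  -1/2  5/4 ]
  [ 0     1   4     2   -5 ]
  [ 0     0   0    -2    6 ]
R3 := -1/2·R3
  [ 1  -5/4  -9  -1/2  5/4 ]
  [ 0     1   4     2   -5 ]
  [ 0     0   0     1   -3 ]
R2 := R2 − 2·R3
  [ 1  -5/4  -9  -1/2  5/4 ]
  [ 0     1   4     0    1 ]
  [ 0     0   0     1   -3 ]
R1 := R1 + 1/2·R3
  [ 1  -5/4  -9  0  -1/4 ]
  [ 0     1   4  0     1 ]
  [ 0     0   0  1    -3 ]
R1 := R1 + 5/4·R2
  [ 1  0  -4  0   1 ]
  [ 0  1   4  0   1 ]
  [ 0  0   0  1  -3 ]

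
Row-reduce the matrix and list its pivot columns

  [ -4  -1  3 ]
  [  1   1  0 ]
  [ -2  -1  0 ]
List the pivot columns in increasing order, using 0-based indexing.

0, 1, 2

r1 -> -1/4·r1
  [  1  1/4  -3/4 ]
  [  1    1     0 ]
  [ -2   -1     0 ]
r2 -> r2 − r1
  [  1  1/4  -3/4 ]
  [  0  3/4   3/4 ]
  [ -2   -1     0 ]
r3 -> r3 + 2·r1
  [ 1   1/4  -3/4 ]
  [ 0   3/4   3/4 ]
  [ 0  -1/2  -3/2 ]
r2 -> 4/3·r2
  [ 1   1/4  -3/4 ]
  [ 0     1     1 ]
  [ 0  -1/2  -3/2 ]
r3 -> r3 + 1/2·r2
  [ 1  1/4  -3/4 ]
  [ 0    1     1 ]
  [ 0    0    -1 ]
r3 -> -1·r3
  [ 1  1/4  -3/4 ]
  [ 0    1     1 ]
  [ 0    0     1 ]
r2 -> r2 − r3
  [ 1  1/4  -3/4 ]
  [ 0    1     0 ]
  [ 0    0     1 ]
r1 -> r1 + 3/4·r3
  [ 1  1/4  0 ]
  [ 0    1  0 ]
  [ 0    0  1 ]
r1 -> r1 − 1/4·r2
  [ 1  0  0 ]
  [ 0  1  0 ]
  [ 0  0  1 ]
Pivot columns are the columns containing a leading 1.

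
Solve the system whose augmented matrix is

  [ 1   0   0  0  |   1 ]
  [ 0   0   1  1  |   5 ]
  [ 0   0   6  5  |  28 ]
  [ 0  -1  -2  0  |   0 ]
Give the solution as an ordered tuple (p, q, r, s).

(1, -6, 3, 2)

r2 <-> r4
r2 := -1·r2
r3 := 1/6·r3
r4 := r4 − r3
r4 := 6·r4
r3 := r3 − 5/6·r4
r2 := r2 − 2·r3
Reading off the last column: p = 1, q = -6, r = 3, s = 2.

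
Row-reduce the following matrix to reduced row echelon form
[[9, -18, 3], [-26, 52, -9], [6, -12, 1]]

[[1, -2, 0], [0, 0, 1], [0, 0, 0]]

R1 -> 1/9·R1
R2 -> R2 + 26·R1
R3 -> R3 − 6·R1
R2 -> -3·R2
R3 -> R3 + R2
R1 -> R1 − 1/3·R2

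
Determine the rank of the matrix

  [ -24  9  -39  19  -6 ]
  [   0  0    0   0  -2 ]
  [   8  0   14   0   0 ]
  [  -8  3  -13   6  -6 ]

R1 -> -1/24·R1
  [  1  -3/8  13/8  -19/24  1/4 ]
  [  0     0     0       0   -2 ]
  [  8     0    14       0    0 ]
  [ -8     3   -13       6   -6 ]
R3 -> R3 − 8·R1
  [  1  -3/8  13/8  -19/24  1/4 ]
  [  0     0     0       0   -2 ]
  [  0     3     1    19/3   -2 ]
  [ -8     3   -13       6   -6 ]
R4 -> R4 + 8·R1
  [ 1  -3/8  13/8  -19/24  1/4 ]
  [ 0     0     0       0   -2 ]
  [ 0     3     1    19/3   -2 ]
  [ 0     0     0    -1/3   -4 ]
R2 <=> R3
  [ 1  -3/8  13/8  -19/24  1/4 ]
  [ 0     3     1    19/3   -2 ]
  [ 0     0     0       0   -2 ]
  [ 0     0     0    -1/3   -4 ]
R2 -> 1/3·R2
  [ 1  -3/8  13/8  -19/24   1/4 ]
  [ 0     1   1/3    19/9  -2/3 ]
  [ 0     0     0       0    -2 ]
  [ 0     0     0    -1/3    -4 ]
R3 <=> R4
  [ 1  -3/8  13/8  -19/24   1/4 ]
  [ 0     1   1/3    19/9  -2/3 ]
  [ 0     0     0    -1/3    -4 ]
  [ 0     0     0       0    -2 ]
R3 -> -3·R3
  [ 1  -3/8  13/8  -19/24   1/4 ]
  [ 0     1   1/3    19/9  -2/3 ]
  [ 0     0     0       1    12 ]
  [ 0     0     0       0    -2 ]
R4 -> -1/2·R4
  [ 1  -3/8  13/8  -19/24   1/4 ]
  [ 0     1   1/3    19/9  -2/3 ]
  [ 0     0     0       1    12 ]
  [ 0     0     0       0     1 ]
R3 -> R3 − 12·R4
  [ 1  -3/8  13/8  -19/24   1/4 ]
  [ 0     1   1/3    19/9  -2/3 ]
  [ 0     0     0       1     0 ]
  [ 0     0     0       0     1 ]
R2 -> R2 + 2/3·R4
  [ 1  -3/8  13/8  -19/24  1/4 ]
  [ 0     1   1/3    19/9    0 ]
  [ 0     0     0       1    0 ]
  [ 0     0     0       0    1 ]
R1 -> R1 − 1/4·R4
  [ 1  -3/8  13/8  -19/24  0 ]
  [ 0     1   1/3    19/9  0 ]
  [ 0     0     0       1  0 ]
  [ 0     0     0       0  1 ]
R2 -> R2 − 19/9·R3
  [ 1  -3/8  13/8  -19/24  0 ]
  [ 0     1   1/3       0  0 ]
  [ 0     0     0       1  0 ]
  [ 0     0     0       0  1 ]
R1 -> R1 + 19/24·R3
  [ 1  -3/8  13/8  0  0 ]
  [ 0     1   1/3  0  0 ]
  [ 0     0     0  1  0 ]
  [ 0     0     0  0  1 ]
R1 -> R1 + 3/8·R2
  [ 1  0  7/4  0  0 ]
  [ 0  1  1/3  0  0 ]
  [ 0  0    0  1  0 ]
  [ 0  0    0  0  1 ]
The reduced form has 4 nonzero rows.

rank = 4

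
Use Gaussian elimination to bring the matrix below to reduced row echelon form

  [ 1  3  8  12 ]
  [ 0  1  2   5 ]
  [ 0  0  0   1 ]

R2 ← R2 − 5·R3
  [ 1  3  8  12 ]
  [ 0  1  2   0 ]
  [ 0  0  0   1 ]
R1 ← R1 − 12·R3
  [ 1  3  8  0 ]
  [ 0  1  2  0 ]
  [ 0  0  0  1 ]
R1 ← R1 − 3·R2
  [ 1  0  2  0 ]
  [ 0  1  2  0 ]
  [ 0  0  0  1 ]

[[1, 0, 2, 0], [0, 1, 2, 0], [0, 0, 0, 1]]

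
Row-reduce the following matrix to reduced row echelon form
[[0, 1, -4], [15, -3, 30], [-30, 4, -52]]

[[1, 0, 6/5], [0, 1, -4], [0, 0, 0]]

ρ1 <-> ρ2
  [  15  -3   30 ]
  [   0   1   -4 ]
  [ -30   4  -52 ]
ρ1 -> 1/15·ρ1
  [   1  -1/5    2 ]
  [   0     1   -4 ]
  [ -30     4  -52 ]
ρ3 -> ρ3 + 30·ρ1
  [ 1  -1/5   2 ]
  [ 0     1  -4 ]
  [ 0    -2   8 ]
ρ3 -> ρ3 + 2·ρ2
  [ 1  -1/5   2 ]
  [ 0     1  -4 ]
  [ 0     0   0 ]
ρ1 -> ρ1 + 1/5·ρ2
  [ 1  0  6/5 ]
  [ 0  1   -4 ]
  [ 0  0    0 ]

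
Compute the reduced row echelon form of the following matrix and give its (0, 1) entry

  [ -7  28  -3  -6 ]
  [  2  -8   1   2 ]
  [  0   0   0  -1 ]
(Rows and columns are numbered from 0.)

-4

r1 ← -1/7·r1
  [ 1  -4  3/7  6/7 ]
  [ 2  -8    1    2 ]
  [ 0   0    0   -1 ]
r2 ← r2 − 2·r1
  [ 1  -4  3/7  6/7 ]
  [ 0   0  1/7  2/7 ]
  [ 0   0    0   -1 ]
r2 ← 7·r2
  [ 1  -4  3/7  6/7 ]
  [ 0   0    1    2 ]
  [ 0   0    0   -1 ]
r3 ← -1·r3
  [ 1  -4  3/7  6/7 ]
  [ 0   0    1    2 ]
  [ 0   0    0    1 ]
r2 ← r2 − 2·r3
  [ 1  -4  3/7  6/7 ]
  [ 0   0    1    0 ]
  [ 0   0    0    1 ]
r1 ← r1 − 6/7·r3
  [ 1  -4  3/7  0 ]
  [ 0   0    1  0 ]
  [ 0   0    0  1 ]
r1 ← r1 − 3/7·r2
  [ 1  -4  0  0 ]
  [ 0   0  1  0 ]
  [ 0   0  0  1 ]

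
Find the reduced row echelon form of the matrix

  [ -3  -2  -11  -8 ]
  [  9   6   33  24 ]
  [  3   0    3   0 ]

Multiply R1 by -1/3.
  [ 1  2/3  11/3  8/3 ]
  [ 9    6    33   24 ]
  [ 3    0     3    0 ]
Subtract 9 times R1 from R2.
  [ 1  2/3  11/3  8/3 ]
  [ 0    0     0    0 ]
  [ 3    0     3    0 ]
Subtract 3 times R1 from R3.
  [ 1  2/3  11/3  8/3 ]
  [ 0    0     0    0 ]
  [ 0   -2    -8   -8 ]
Swap R2 and R3.
  [ 1  2/3  11/3  8/3 ]
  [ 0   -2    -8   -8 ]
  [ 0    0     0    0 ]
Multiply R2 by -1/2.
  [ 1  2/3  11/3  8/3 ]
  [ 0    1     4    4 ]
  [ 0    0     0    0 ]
Subtract 2/3 times R2 from R1.
  [ 1  0  1  0 ]
  [ 0  1  4  4 ]
  [ 0  0  0  0 ]

[[1, 0, 1, 0], [0, 1, 4, 4], [0, 0, 0, 0]]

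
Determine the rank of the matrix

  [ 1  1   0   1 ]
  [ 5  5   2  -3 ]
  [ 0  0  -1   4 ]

rank = 2

Subtract 5 times ρ1 from ρ2.
  [ 1  1   0   1 ]
  [ 0  0   2  -8 ]
  [ 0  0  -1   4 ]
Multiply ρ2 by 1/2.
  [ 1  1   0   1 ]
  [ 0  0   1  -4 ]
  [ 0  0  -1   4 ]
Add ρ2 to ρ3.
  [ 1  1  0   1 ]
  [ 0  0  1  -4 ]
  [ 0  0  0   0 ]
The reduced form has 2 nonzero rows.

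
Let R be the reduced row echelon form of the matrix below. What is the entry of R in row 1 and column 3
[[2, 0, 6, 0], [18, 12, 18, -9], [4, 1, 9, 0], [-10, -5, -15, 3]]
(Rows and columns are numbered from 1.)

3

ρ1 ← 1/2·ρ1
  [   1   0    3   0 ]
  [  18  12   18  -9 ]
  [   4   1    9   0 ]
  [ -10  -5  -15   3 ]
ρ2 ← ρ2 − 18·ρ1
  [   1   0    3   0 ]
  [   0  12  -36  -9 ]
  [   4   1    9   0 ]
  [ -10  -5  -15   3 ]
ρ3 ← ρ3 − 4·ρ1
  [   1   0    3   0 ]
  [   0  12  -36  -9 ]
  [   0   1   -3   0 ]
  [ -10  -5  -15   3 ]
ρ4 ← ρ4 + 10·ρ1
  [ 1   0    3   0 ]
  [ 0  12  -36  -9 ]
  [ 0   1   -3   0 ]
  [ 0  -5   15   3 ]
ρ2 ← 1/12·ρ2
  [ 1   0   3     0 ]
  [ 0   1  -3  -3/4 ]
  [ 0   1  -3     0 ]
  [ 0  -5  15     3 ]
ρ3 ← ρ3 − ρ2
  [ 1   0   3     0 ]
  [ 0   1  -3  -3/4 ]
  [ 0   0   0   3/4 ]
  [ 0  -5  15     3 ]
ρ4 ← ρ4 + 5·ρ2
  [ 1  0   3     0 ]
  [ 0  1  -3  -3/4 ]
  [ 0  0   0   3/4 ]
  [ 0  0   0  -3/4 ]
ρ3 ← 4/3·ρ3
  [ 1  0   3     0 ]
  [ 0  1  -3  -3/4 ]
  [ 0  0   0     1 ]
  [ 0  0   0  -3/4 ]
ρ4 ← ρ4 + 3/4·ρ3
  [ 1  0   3     0 ]
  [ 0  1  -3  -3/4 ]
  [ 0  0   0     1 ]
  [ 0  0   0     0 ]
ρ2 ← ρ2 + 3/4·ρ3
  [ 1  0   3  0 ]
  [ 0  1  -3  0 ]
  [ 0  0   0  1 ]
  [ 0  0   0  0 ]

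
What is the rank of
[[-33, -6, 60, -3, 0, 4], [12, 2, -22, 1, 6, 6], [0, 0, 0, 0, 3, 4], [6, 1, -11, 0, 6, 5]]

rank = 4

r1 ← -1/33·r1
r2 ← r2 − 12·r1
r4 ← r4 − 6·r1
r2 ← -11/2·r2
r4 ← r4 + 1/11·r2
r3 <=> r4
r3 ← -2·r3
r4 ← 1/3·r4
r3 ← r3 + 6·r4
r2 ← r2 + 33·r4
r2 ← r2 − 1/2·r3
r1 ← r1 − 1/11·r3
r1 ← r1 − 2/11·r2
The reduced form has 4 nonzero rows.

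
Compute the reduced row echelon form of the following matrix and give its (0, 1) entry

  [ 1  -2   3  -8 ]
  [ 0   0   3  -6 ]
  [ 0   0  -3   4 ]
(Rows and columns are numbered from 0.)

R2 ← 1/3·R2
  [ 1  -2   3  -8 ]
  [ 0   0   1  -2 ]
  [ 0   0  -3   4 ]
R3 ← R3 + 3·R2
  [ 1  -2  3  -8 ]
  [ 0   0  1  -2 ]
  [ 0   0  0  -2 ]
R3 ← -1/2·R3
  [ 1  -2  3  -8 ]
  [ 0   0  1  -2 ]
  [ 0   0  0   1 ]
R2 ← R2 + 2·R3
  [ 1  -2  3  -8 ]
  [ 0   0  1   0 ]
  [ 0   0  0   1 ]
R1 ← R1 + 8·R3
  [ 1  -2  3  0 ]
  [ 0   0  1  0 ]
  [ 0   0  0  1 ]
R1 ← R1 − 3·R2
  [ 1  -2  0  0 ]
  [ 0   0  1  0 ]
  [ 0   0  0  1 ]

-2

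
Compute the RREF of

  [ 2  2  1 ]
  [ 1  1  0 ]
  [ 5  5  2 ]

r1 → 1/2·r1
  [ 1  1  1/2 ]
  [ 1  1    0 ]
  [ 5  5    2 ]
r2 → r2 − r1
  [ 1  1   1/2 ]
  [ 0  0  -1/2 ]
  [ 5  5     2 ]
r3 → r3 − 5·r1
  [ 1  1   1/2 ]
  [ 0  0  -1/2 ]
  [ 0  0  -1/2 ]
r2 → -2·r2
  [ 1  1   1/2 ]
  [ 0  0     1 ]
  [ 0  0  -1/2 ]
r3 → r3 + 1/2·r2
  [ 1  1  1/2 ]
  [ 0  0    1 ]
  [ 0  0    0 ]
r1 → r1 − 1/2·r2
  [ 1  1  0 ]
  [ 0  0  1 ]
  [ 0  0  0 ]

[[1, 1, 0], [0, 0, 1], [0, 0, 0]]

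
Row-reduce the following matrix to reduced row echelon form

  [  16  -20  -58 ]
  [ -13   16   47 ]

ρ1 -> 1/16·ρ1
  [   1  -5/4  -29/8 ]
  [ -13    16     47 ]
ρ2 -> ρ2 + 13·ρ1
  [ 1  -5/4  -29/8 ]
  [ 0  -1/4   -1/8 ]
ρ2 -> -4·ρ2
  [ 1  -5/4  -29/8 ]
  [ 0     1    1/2 ]
ρ1 -> ρ1 + 5/4·ρ2
  [ 1  0   -3 ]
  [ 0  1  1/2 ]

[[1, 0, -3], [0, 1, 1/2]]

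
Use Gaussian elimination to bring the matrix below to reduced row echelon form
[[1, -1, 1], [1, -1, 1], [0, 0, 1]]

[[1, -1, 0], [0, 0, 1], [0, 0, 0]]

R2 → R2 − R1
R2 <=> R3
R1 → R1 − R2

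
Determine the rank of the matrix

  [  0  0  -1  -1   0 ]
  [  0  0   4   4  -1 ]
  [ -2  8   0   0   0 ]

rank = 3

Swap R1 and R3.
  [ -2  8   0   0   0 ]
  [  0  0   4   4  -1 ]
  [  0  0  -1  -1   0 ]
Multiply R1 by -1/2.
  [ 1  -4   0   0   0 ]
  [ 0   0   4   4  -1 ]
  [ 0   0  -1  -1   0 ]
Multiply R2 by 1/4.
  [ 1  -4   0   0     0 ]
  [ 0   0   1   1  -1/4 ]
  [ 0   0  -1  -1     0 ]
Add R2 to R3.
  [ 1  -4  0  0     0 ]
  [ 0   0  1  1  -1/4 ]
  [ 0   0  0  0  -1/4 ]
Multiply R3 by -4.
  [ 1  -4  0  0     0 ]
  [ 0   0  1  1  -1/4 ]
  [ 0   0  0  0     1 ]
Add 1/4 times R3 to R2.
  [ 1  -4  0  0  0 ]
  [ 0   0  1  1  0 ]
  [ 0   0  0  0  1 ]
The reduced form has 3 nonzero rows.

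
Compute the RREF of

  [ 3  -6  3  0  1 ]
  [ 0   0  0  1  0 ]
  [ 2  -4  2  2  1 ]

[[1, -2, 1, 0, 0], [0, 0, 0, 1, 0], [0, 0, 0, 0, 1]]

R1 -> 1/3·R1
  [ 1  -2  1  0  1/3 ]
  [ 0   0  0  1    0 ]
  [ 2  -4  2  2    1 ]
R3 -> R3 − 2·R1
  [ 1  -2  1  0  1/3 ]
  [ 0   0  0  1    0 ]
  [ 0   0  0  2  1/3 ]
R3 -> R3 − 2·R2
  [ 1  -2  1  0  1/3 ]
  [ 0   0  0  1    0 ]
  [ 0   0  0  0  1/3 ]
R3 -> 3·R3
  [ 1  -2  1  0  1/3 ]
  [ 0   0  0  1    0 ]
  [ 0   0  0  0    1 ]
R1 -> R1 − 1/3·R3
  [ 1  -2  1  0  0 ]
  [ 0   0  0  1  0 ]
  [ 0   0  0  0  1 ]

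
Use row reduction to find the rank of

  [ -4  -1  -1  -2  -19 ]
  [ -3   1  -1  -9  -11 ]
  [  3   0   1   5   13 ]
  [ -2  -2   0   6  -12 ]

Multiply ρ1 by -1/4.
  [  1  1/4  1/4  1/2  19/4 ]
  [ -3    1   -1   -9   -11 ]
  [  3    0    1    5    13 ]
  [ -2   -2    0    6   -12 ]
Add 3 times ρ1 to ρ2.
  [  1  1/4   1/4    1/2  19/4 ]
  [  0  7/4  -1/4  -15/2  13/4 ]
  [  3    0     1      5    13 ]
  [ -2   -2     0      6   -12 ]
Subtract 3 times ρ1 from ρ3.
  [  1   1/4   1/4    1/2  19/4 ]
  [  0   7/4  -1/4  -15/2  13/4 ]
  [  0  -3/4   1/4    7/2  -5/4 ]
  [ -2    -2     0      6   -12 ]
Add 2 times ρ1 to ρ4.
  [ 1   1/4   1/4    1/2  19/4 ]
  [ 0   7/4  -1/4  -15/2  13/4 ]
  [ 0  -3/4   1/4    7/2  -5/4 ]
  [ 0  -3/2   1/2      7  -5/2 ]
Multiply ρ2 by 4/7.
  [ 1   1/4   1/4    1/2  19/4 ]
  [ 0     1  -1/7  -30/7  13/7 ]
  [ 0  -3/4   1/4    7/2  -5/4 ]
  [ 0  -3/2   1/2      7  -5/2 ]
Add 3/4 times ρ2 to ρ3.
  [ 1   1/4   1/4    1/2  19/4 ]
  [ 0     1  -1/7  -30/7  13/7 ]
  [ 0     0   1/7    2/7   1/7 ]
  [ 0  -3/2   1/2      7  -5/2 ]
Add 3/2 times ρ2 to ρ4.
  [ 1  1/4   1/4    1/2  19/4 ]
  [ 0    1  -1/7  -30/7  13/7 ]
  [ 0    0   1/7    2/7   1/7 ]
  [ 0    0   2/7    4/7   2/7 ]
Multiply ρ3 by 7.
  [ 1  1/4   1/4    1/2  19/4 ]
  [ 0    1  -1/7  -30/7  13/7 ]
  [ 0    0     1      2     1 ]
  [ 0    0   2/7    4/7   2/7 ]
Subtract 2/7 times ρ3 from ρ4.
  [ 1  1/4   1/4    1/2  19/4 ]
  [ 0    1  -1/7  -30/7  13/7 ]
  [ 0    0     1      2     1 ]
  [ 0    0     0      0     0 ]
Add 1/7 times ρ3 to ρ2.
  [ 1  1/4  1/4  1/2  19/4 ]
  [ 0    1    0   -4     2 ]
  [ 0    0    1    2     1 ]
  [ 0    0    0    0     0 ]
Subtract 1/4 times ρ3 from ρ1.
  [ 1  1/4  0   0  9/2 ]
  [ 0    1  0  -4    2 ]
  [ 0    0  1   2    1 ]
  [ 0    0  0   0    0 ]
Subtract 1/4 times ρ2 from ρ1.
  [ 1  0  0   1  4 ]
  [ 0  1  0  -4  2 ]
  [ 0  0  1   2  1 ]
  [ 0  0  0   0  0 ]
The reduced form has 3 nonzero rows.

rank = 3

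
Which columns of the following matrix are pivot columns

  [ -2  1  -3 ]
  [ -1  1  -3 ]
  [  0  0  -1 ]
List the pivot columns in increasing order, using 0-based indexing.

0, 1, 2

R1 := -1/2·R1
R2 := R2 + R1
R2 := 2·R2
R3 := -1·R3
R2 := R2 + 3·R3
R1 := R1 − 3/2·R3
R1 := R1 + 1/2·R2
Pivot columns are the columns containing a leading 1.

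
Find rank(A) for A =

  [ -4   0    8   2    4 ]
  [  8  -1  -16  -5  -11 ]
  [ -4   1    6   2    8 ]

Multiply r1 by -1/4.
  [  1   0   -2  -1/2   -1 ]
  [  8  -1  -16    -5  -11 ]
  [ -4   1    6     2    8 ]
Subtract 8 times r1 from r2.
  [  1   0  -2  -1/2  -1 ]
  [  0  -1   0    -1  -3 ]
  [ -4   1   6     2   8 ]
Add 4 times r1 to r3.
  [ 1   0  -2  -1/2  -1 ]
  [ 0  -1   0    -1  -3 ]
  [ 0   1  -2     0   4 ]
Multiply r2 by -1.
  [ 1  0  -2  -1/2  -1 ]
  [ 0  1   0     1   3 ]
  [ 0  1  -2     0   4 ]
Subtract r2 from r3.
  [ 1  0  -2  -1/2  -1 ]
  [ 0  1   0     1   3 ]
  [ 0  0  -2    -1   1 ]
Multiply r3 by -1/2.
  [ 1  0  -2  -1/2    -1 ]
  [ 0  1   0     1     3 ]
  [ 0  0   1   1/2  -1/2 ]
Add 2 times r3 to r1.
  [ 1  0  0  1/2    -2 ]
  [ 0  1  0    1     3 ]
  [ 0  0  1  1/2  -1/2 ]
The reduced form has 3 nonzero rows.

rank = 3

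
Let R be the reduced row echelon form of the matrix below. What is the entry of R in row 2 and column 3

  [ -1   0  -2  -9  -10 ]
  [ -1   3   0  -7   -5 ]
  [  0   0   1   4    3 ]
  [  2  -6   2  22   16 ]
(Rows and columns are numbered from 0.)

R1 ← -1·R1
  [  1   0  2   9  10 ]
  [ -1   3  0  -7  -5 ]
  [  0   0  1   4   3 ]
  [  2  -6  2  22  16 ]
R2 ← R2 + R1
  [ 1   0  2   9  10 ]
  [ 0   3  2   2   5 ]
  [ 0   0  1   4   3 ]
  [ 2  -6  2  22  16 ]
R4 ← R4 − 2·R1
  [ 1   0   2  9  10 ]
  [ 0   3   2  2   5 ]
  [ 0   0   1  4   3 ]
  [ 0  -6  -2  4  -4 ]
R2 ← 1/3·R2
  [ 1   0    2    9   10 ]
  [ 0   1  2/3  2/3  5/3 ]
  [ 0   0    1    4    3 ]
  [ 0  -6   -2    4   -4 ]
R4 ← R4 + 6·R2
  [ 1  0    2    9   10 ]
  [ 0  1  2/3  2/3  5/3 ]
  [ 0  0    1    4    3 ]
  [ 0  0    2    8    6 ]
R4 ← R4 − 2·R3
  [ 1  0    2    9   10 ]
  [ 0  1  2/3  2/3  5/3 ]
  [ 0  0    1    4    3 ]
  [ 0  0    0    0    0 ]
R2 ← R2 − 2/3·R3
  [ 1  0  2   9    10 ]
  [ 0  1  0  -2  -1/3 ]
  [ 0  0  1   4     3 ]
  [ 0  0  0   0     0 ]
R1 ← R1 − 2·R3
  [ 1  0  0   1     4 ]
  [ 0  1  0  -2  -1/3 ]
  [ 0  0  1   4     3 ]
  [ 0  0  0   0     0 ]

4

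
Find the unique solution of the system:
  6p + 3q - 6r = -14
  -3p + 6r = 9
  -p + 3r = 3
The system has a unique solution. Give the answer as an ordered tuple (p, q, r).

Form the augmented matrix and row-reduce:
  [  6  3  -6  |  -14 ]
  [ -3  0   6  |    9 ]
  [ -1  0   3  |    3 ]
Multiply r1 by 1/6.
Add 3 times r1 to r2.
Add r1 to r3.
Multiply r2 by 2/3.
Subtract 1/2 times r2 from r3.
Subtract 2 times r3 from r2.
Add r3 to r1.
Subtract 1/2 times r2 from r1.
Reading off the last column: p = -3, q = 4/3, r = 0.

(-3, 4/3, 0)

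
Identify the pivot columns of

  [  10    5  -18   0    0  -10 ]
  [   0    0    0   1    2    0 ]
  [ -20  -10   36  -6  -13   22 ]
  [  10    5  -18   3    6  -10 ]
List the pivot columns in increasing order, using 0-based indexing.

0, 3, 4

Multiply r1 by 1/10.
  [   1  1/2  -9/5   0    0   -1 ]
  [   0    0     0   1    2    0 ]
  [ -20  -10    36  -6  -13   22 ]
  [  10    5   -18   3    6  -10 ]
Add 20 times r1 to r3.
  [  1  1/2  -9/5   0    0   -1 ]
  [  0    0     0   1    2    0 ]
  [  0    0     0  -6  -13    2 ]
  [ 10    5   -18   3    6  -10 ]
Subtract 10 times r1 from r4.
  [ 1  1/2  -9/5   0    0  -1 ]
  [ 0    0     0   1    2   0 ]
  [ 0    0     0  -6  -13   2 ]
  [ 0    0     0   3    6   0 ]
Add 6 times r2 to r3.
  [ 1  1/2  -9/5  0   0  -1 ]
  [ 0    0     0  1   2   0 ]
  [ 0    0     0  0  -1   2 ]
  [ 0    0     0  3   6   0 ]
Subtract 3 times r2 from r4.
  [ 1  1/2  -9/5  0   0  -1 ]
  [ 0    0     0  1   2   0 ]
  [ 0    0     0  0  -1   2 ]
  [ 0    0     0  0   0   0 ]
Multiply r3 by -1.
  [ 1  1/2  -9/5  0  0  -1 ]
  [ 0    0     0  1  2   0 ]
  [ 0    0     0  0  1  -2 ]
  [ 0    0     0  0  0   0 ]
Subtract 2 times r3 from r2.
  [ 1  1/2  -9/5  0  0  -1 ]
  [ 0    0     0  1  0   4 ]
  [ 0    0     0  0  1  -2 ]
  [ 0    0     0  0  0   0 ]
Pivot columns are the columns containing a leading 1.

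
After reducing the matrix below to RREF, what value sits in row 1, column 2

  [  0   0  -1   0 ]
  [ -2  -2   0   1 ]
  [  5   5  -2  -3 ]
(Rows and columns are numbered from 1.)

Swap r1 and r2.
  [ -2  -2   0   1 ]
  [  0   0  -1   0 ]
  [  5   5  -2  -3 ]
Multiply r1 by -1/2.
  [ 1  1   0  -1/2 ]
  [ 0  0  -1     0 ]
  [ 5  5  -2    -3 ]
Subtract 5 times r1 from r3.
  [ 1  1   0  -1/2 ]
  [ 0  0  -1     0 ]
  [ 0  0  -2  -1/2 ]
Multiply r2 by -1.
  [ 1  1   0  -1/2 ]
  [ 0  0   1     0 ]
  [ 0  0  -2  -1/2 ]
Add 2 times r2 to r3.
  [ 1  1  0  -1/2 ]
  [ 0  0  1     0 ]
  [ 0  0  0  -1/2 ]
Multiply r3 by -2.
  [ 1  1  0  -1/2 ]
  [ 0  0  1     0 ]
  [ 0  0  0     1 ]
Add 1/2 times r3 to r1.
  [ 1  1  0  0 ]
  [ 0  0  1  0 ]
  [ 0  0  0  1 ]

1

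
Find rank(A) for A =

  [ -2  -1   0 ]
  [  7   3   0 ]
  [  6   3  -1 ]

rank = 3

Multiply R1 by -1/2.
Subtract 7 times R1 from R2.
Subtract 6 times R1 from R3.
Multiply R2 by -2.
Multiply R3 by -1.
Subtract 1/2 times R2 from R1.
The reduced form has 3 nonzero rows.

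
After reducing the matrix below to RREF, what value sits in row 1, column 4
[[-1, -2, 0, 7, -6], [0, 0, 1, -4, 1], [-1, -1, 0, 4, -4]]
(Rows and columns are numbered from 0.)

2

R1 → -1·R1
  [  1   2  0  -7   6 ]
  [  0   0  1  -4   1 ]
  [ -1  -1  0   4  -4 ]
R3 → R3 + R1
  [ 1  2  0  -7  6 ]
  [ 0  0  1  -4  1 ]
  [ 0  1  0  -3  2 ]
R2 ↔ R3
  [ 1  2  0  -7  6 ]
  [ 0  1  0  -3  2 ]
  [ 0  0  1  -4  1 ]
R1 → R1 − 2·R2
  [ 1  0  0  -1  2 ]
  [ 0  1  0  -3  2 ]
  [ 0  0  1  -4  1 ]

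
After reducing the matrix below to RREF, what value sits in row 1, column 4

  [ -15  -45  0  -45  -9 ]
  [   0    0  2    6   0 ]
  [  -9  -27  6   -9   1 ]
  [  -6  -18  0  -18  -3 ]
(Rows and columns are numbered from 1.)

3

R1 -> -1/15·R1
  [  1    3  0    3  3/5 ]
  [  0    0  2    6    0 ]
  [ -9  -27  6   -9    1 ]
  [ -6  -18  0  -18   -3 ]
R3 -> R3 + 9·R1
  [  1    3  0    3   3/5 ]
  [  0    0  2    6     0 ]
  [  0    0  6   18  32/5 ]
  [ -6  -18  0  -18    -3 ]
R4 -> R4 + 6·R1
  [ 1  3  0   3   3/5 ]
  [ 0  0  2   6     0 ]
  [ 0  0  6  18  32/5 ]
  [ 0  0  0   0   3/5 ]
R2 -> 1/2·R2
  [ 1  3  0   3   3/5 ]
  [ 0  0  1   3     0 ]
  [ 0  0  6  18  32/5 ]
  [ 0  0  0   0   3/5 ]
R3 -> R3 − 6·R2
  [ 1  3  0  3   3/5 ]
  [ 0  0  1  3     0 ]
  [ 0  0  0  0  32/5 ]
  [ 0  0  0  0   3/5 ]
R3 -> 5/32·R3
  [ 1  3  0  3  3/5 ]
  [ 0  0  1  3    0 ]
  [ 0  0  0  0    1 ]
  [ 0  0  0  0  3/5 ]
R4 -> R4 − 3/5·R3
  [ 1  3  0  3  3/5 ]
  [ 0  0  1  3    0 ]
  [ 0  0  0  0    1 ]
  [ 0  0  0  0    0 ]
R1 -> R1 − 3/5·R3
  [ 1  3  0  3  0 ]
  [ 0  0  1  3  0 ]
  [ 0  0  0  0  1 ]
  [ 0  0  0  0  0 ]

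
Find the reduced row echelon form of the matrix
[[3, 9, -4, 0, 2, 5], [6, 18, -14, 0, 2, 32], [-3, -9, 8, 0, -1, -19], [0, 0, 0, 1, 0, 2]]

[[1, 3, 0, 0, 0, -1], [0, 0, 1, 0, 0, -3], [0, 0, 0, 1, 0, 2], [0, 0, 0, 0, 1, -2]]

R1 -> 1/3·R1
  [  1   3  -4/3  0  2/3  5/3 ]
  [  6  18   -14  0    2   32 ]
  [ -3  -9     8  0   -1  -19 ]
  [  0   0     0  1    0    2 ]
R2 -> R2 − 6·R1
  [  1   3  -4/3  0  2/3  5/3 ]
  [  0   0    -6  0   -2   22 ]
  [ -3  -9     8  0   -1  -19 ]
  [  0   0     0  1    0    2 ]
R3 -> R3 + 3·R1
  [ 1  3  -4/3  0  2/3  5/3 ]
  [ 0  0    -6  0   -2   22 ]
  [ 0  0     4  0    1  -14 ]
  [ 0  0     0  1    0    2 ]
R2 -> -1/6·R2
  [ 1  3  -4/3  0  2/3    5/3 ]
  [ 0  0     1  0  1/3  -11/3 ]
  [ 0  0     4  0    1    -14 ]
  [ 0  0     0  1    0      2 ]
R3 -> R3 − 4·R2
  [ 1  3  -4/3  0   2/3    5/3 ]
  [ 0  0     1  0   1/3  -11/3 ]
  [ 0  0     0  0  -1/3    2/3 ]
  [ 0  0     0  1     0      2 ]
R3 ↔ R4
  [ 1  3  -4/3  0   2/3    5/3 ]
  [ 0  0     1  0   1/3  -11/3 ]
  [ 0  0     0  1     0      2 ]
  [ 0  0     0  0  -1/3    2/3 ]
R4 -> -3·R4
  [ 1  3  -4/3  0  2/3    5/3 ]
  [ 0  0     1  0  1/3  -11/3 ]
  [ 0  0     0  1    0      2 ]
  [ 0  0     0  0    1     -2 ]
R2 -> R2 − 1/3·R4
  [ 1  3  -4/3  0  2/3  5/3 ]
  [ 0  0     1  0    0   -3 ]
  [ 0  0     0  1    0    2 ]
  [ 0  0     0  0    1   -2 ]
R1 -> R1 − 2/3·R4
  [ 1  3  -4/3  0  0   3 ]
  [ 0  0     1  0  0  -3 ]
  [ 0  0     0  1  0   2 ]
  [ 0  0     0  0  1  -2 ]
R1 -> R1 + 4/3·R2
  [ 1  3  0  0  0  -1 ]
  [ 0  0  1  0  0  -3 ]
  [ 0  0  0  1  0   2 ]
  [ 0  0  0  0  1  -2 ]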